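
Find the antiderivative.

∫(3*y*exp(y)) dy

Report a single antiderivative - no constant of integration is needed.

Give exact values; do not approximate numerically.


Answer: 3*y*exp(y) - 3*exp(y).


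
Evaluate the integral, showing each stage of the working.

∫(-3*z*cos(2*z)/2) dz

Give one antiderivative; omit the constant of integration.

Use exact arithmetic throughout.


Step 1. Integrate ∫(-3*z*cos(2*z)/2) dz by parts with u = z, dv = (-3*cos(2*z)/2) dz, so v = -3*sin(2*z)/4: now -3*z*sin(2*z)/4 + ∫(3*sin(2*z)/4) dz.
Step 2. Evaluate the standard form: now -3*z*sin(2*z)/4 - 3*cos(2*z)/8.
Answer: -3*z*sin(2*z)/4 - 3*cos(2*z)/8.


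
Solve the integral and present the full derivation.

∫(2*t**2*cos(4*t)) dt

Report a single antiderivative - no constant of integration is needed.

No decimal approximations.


Step 1. Integrate ∫(2*t**2*cos(4*t)) dt by parts with u = t**2, dv = (2*cos(4*t)) dt, so v = sin(4*t)/2: now t**2*sin(4*t)/2 + ∫(-t*sin(4*t)) dt.
Step 2. Integrate ∫(-t*sin(4*t)) dt by parts with u = t, dv = (-sin(4*t)) dt, so v = cos(4*t)/4: now t**2*sin(4*t)/2 + t*cos(4*t)/4 + ∫(-cos(4*t)/4) dt.
Step 3. Evaluate the standard form: now t**2*sin(4*t)/2 + t*cos(4*t)/4 - sin(4*t)/16.
Answer: t**2*sin(4*t)/2 + t*cos(4*t)/4 - sin(4*t)/16.


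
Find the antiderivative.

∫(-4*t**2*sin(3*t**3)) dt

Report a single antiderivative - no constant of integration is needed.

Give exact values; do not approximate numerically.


Answer: 4*cos(3*t**3)/9.


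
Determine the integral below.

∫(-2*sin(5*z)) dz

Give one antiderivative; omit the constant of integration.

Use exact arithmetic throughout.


Answer: 2*cos(5*z)/5.


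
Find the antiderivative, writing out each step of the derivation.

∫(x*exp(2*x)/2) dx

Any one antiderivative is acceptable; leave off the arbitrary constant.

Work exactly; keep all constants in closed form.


Step 1. Integrate ∫(x*exp(2*x)/2) dx by parts with u = x, dv = (exp(2*x)/2) dx, so v = exp(2*x)/4: now x*exp(2*x)/4 + ∫(-exp(2*x)/4) dx.
Step 2. Evaluate the standard form: now x*exp(2*x)/4 - exp(2*x)/8.
Answer: x*exp(2*x)/4 - exp(2*x)/8.


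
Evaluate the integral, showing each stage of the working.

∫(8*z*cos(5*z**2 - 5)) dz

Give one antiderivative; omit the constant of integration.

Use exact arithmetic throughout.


Step 1. Substitute u = z**2 - 1, turning ∫(8*z*cos(5*z**2 - 5)) dz into ∫(4*cos(5*u)) du: now ∫(4*cos(5*u)) du.
Step 2. Evaluate the standard form: now 4*sin(5*u)/5.
Step 3. Substitute back u = z**2 - 1: now 4*sin(5*z**2 - 5)/5.
Answer: 4*sin(5*z**2 - 5)/5.


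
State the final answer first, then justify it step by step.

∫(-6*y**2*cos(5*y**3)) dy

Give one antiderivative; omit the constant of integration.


The answer is -2*sin(5*y**3)/5.
Step 1. Substitute u = y**3, turning ∫(-6*y**2*cos(5*y**3)) dy into ∫(-2*cos(5*u)) du: now ∫(-2*cos(5*u)) du.
Step 2. Evaluate the standard form: now -2*sin(5*u)/5.
Step 3. Substitute back u = y**3: now -2*sin(5*y**3)/5.
Answer: -2*sin(5*y**3)/5.


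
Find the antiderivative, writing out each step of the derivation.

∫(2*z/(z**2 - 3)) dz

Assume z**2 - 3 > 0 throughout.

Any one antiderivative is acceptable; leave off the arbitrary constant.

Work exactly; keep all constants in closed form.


Step 1. Substitute u = z**2 - 3, turning ∫(2*z/(z**2 - 3)) dz into ∫(1/u) du: now ∫(1/u) du.
Step 2. Evaluate the standard form [assuming u > 0]: now log(u).
Step 3. Substitute back u = z**2 - 3: now log(z**2 - 3).
Answer: log(z**2 - 3).


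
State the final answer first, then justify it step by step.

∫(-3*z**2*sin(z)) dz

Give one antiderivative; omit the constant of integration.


The answer is 3*z**2*cos(z) - 6*z*sin(z) - 6*cos(z).
Step 1. Integrate ∫(-3*z**2*sin(z)) dz by parts with u = z**2, dv = (-3*sin(z)) dz, so v = 3*cos(z): now 3*z**2*cos(z) + ∫(-6*z*cos(z)) dz.
Step 2. Integrate ∫(-6*z*cos(z)) dz by parts with u = z, dv = (-6*cos(z)) dz, so v = -6*sin(z): now 3*z**2*cos(z) - 6*z*sin(z) + ∫(6*sin(z)) dz.
Step 3. Evaluate the standard form: now 3*z**2*cos(z) - 6*z*sin(z) - 6*cos(z).
Answer: 3*z**2*cos(z) - 6*z*sin(z) - 6*cos(z).


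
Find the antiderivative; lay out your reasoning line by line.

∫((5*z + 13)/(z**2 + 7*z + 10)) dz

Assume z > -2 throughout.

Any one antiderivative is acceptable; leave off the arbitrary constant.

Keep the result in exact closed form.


Step 1. Decompose ∫((5*z + 13)/(z**2 + 7*z + 10)) dz by partial fractions, (5*z + 13)/(z**2 + 7*z + 10) = 4/(z + 5) + 1/(z + 2): now ∫(1/(z + 2)) dz + ∫(4/(z + 5)) dz.
Step 2. Evaluate the standard form [assuming z > -2]: now log(z + 2) + ∫(4/(z + 5)) dz.
Step 3. Evaluate the standard form [assuming z > -5]: now log(z + 2) + 4*log(z + 5).
Answer: log(z + 2) + 4*log(z + 5).


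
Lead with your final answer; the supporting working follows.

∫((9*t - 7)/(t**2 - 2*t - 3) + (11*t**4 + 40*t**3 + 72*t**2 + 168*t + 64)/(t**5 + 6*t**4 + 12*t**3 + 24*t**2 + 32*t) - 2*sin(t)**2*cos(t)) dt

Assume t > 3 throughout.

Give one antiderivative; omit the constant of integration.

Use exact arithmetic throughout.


The answer is 2*log(t) + 5*log(t - 3) + 4*log(t + 1) + 4*log(t + 2) + 5*log(t + 4) - 2*sin(t)**3/3 + atan(t/2).
Step 1. Rewrite: now ∫((9*t - 7)/(t**2 - 2*t - 3)) dt + ∫((11*t**4 + 40*t**3 + 72*t**2 + 168*t + 64)/(t**5 + 6*t**4 + 12*t**3 + 24*t**2 + 32*t)) dt + ∫(-2*sin(t)**2*cos(t)) dt.
Step 2. Decompose ∫((11*t**4 + 40*t**3 + 72*t**2 + 168*t + 64)/(t**5 + 6*t**4 + 12*t**3 + 24*t**2 + 32*t)) dt by partial fractions, (11*t**4 + 40*t**3 + 72*t**2 + 168*t + 64)/(t**5 + 6*t**4 + 12*t**3 + 24*t**2 + 32*t) = 2/(t**2 + 4) + 5/(t + 4) + 4/(t + 2) + 2/t: now ∫(2/t) dt + ∫((9*t - 7)/(t**2 - 2*t - 3)) dt + ∫(-2*sin(t)**2*cos(t)) dt + ∫(4/(t + 2)) dt + ∫(5/(t + 4)) dt + ∫(2/(t**2 + 4)) dt.
Step 3. Evaluate the standard form [assuming t > -4]: now 5*log(t + 4) + ∫(2/t) dt + ∫((9*t - 7)/(t**2 - 2*t - 3)) dt + ∫(-2*sin(t)**2*cos(t)) dt + ∫(4/(t + 2)) dt + ∫(2/(t**2 + 4)) dt.
Step 4. Evaluate the standard form [assuming t > 0]: now 2*log(t) + 5*log(t + 4) + ∫((9*t - 7)/(t**2 - 2*t - 3)) dt + ∫(-2*sin(t)**2*cos(t)) dt + ∫(4/(t + 2)) dt + ∫(2/(t**2 + 4)) dt.
Step 5. Evaluate the standard form [assuming t > -2]: now 2*log(t) + 4*log(t + 2) + 5*log(t + 4) + ∫((9*t - 7)/(t**2 - 2*t - 3)) dt + ∫(-2*sin(t)**2*cos(t)) dt + ∫(2/(t**2 + 4)) dt.
Step 6. Evaluate the standard form: now 2*log(t) + 4*log(t + 2) + 5*log(t + 4) + atan(t/2) + ∫((9*t - 7)/(t**2 - 2*t - 3)) dt + ∫(-2*sin(t)**2*cos(t)) dt.
Step 7. Decompose ∫((9*t - 7)/(t**2 - 2*t - 3)) dt by partial fractions, (9*t - 7)/(t**2 - 2*t - 3) = 4/(t + 1) + 5/(t - 3): now 2*log(t) + 4*log(t + 2) + 5*log(t + 4) + atan(t/2) + ∫(-2*sin(t)**2*cos(t)) dt + ∫(5/(t - 3)) dt + ∫(4/(t + 1)) dt.
Step 8. Evaluate the standard form [assuming t > 3]: now 2*log(t) + 5*log(t - 3) + 4*log(t + 2) + 5*log(t + 4) + atan(t/2) + ∫(-2*sin(t)**2*cos(t)) dt + ∫(4/(t + 1)) dt.
Step 9. Evaluate the standard form [assuming t > -1]: now 2*log(t) + 5*log(t - 3) + 4*log(t + 1) + 4*log(t + 2) + 5*log(t + 4) + atan(t/2) + ∫(-2*sin(t)**2*cos(t)) dt.
Step 10. Substitute u = sin(t), turning ∫(-2*sin(t)**2*cos(t)) dt into ∫(-2*u**2) du: now 2*log(t) + 5*log(t - 3) + 4*log(t + 1) + 4*log(t + 2) + 5*log(t + 4) + atan(t/2) + ∫(-2*u**2) du.
Step 11. Evaluate the standard form: now -2*u**3/3 + 2*log(t) + 5*log(t - 3) + 4*log(t + 1) + 4*log(t + 2) + 5*log(t + 4) + atan(t/2).
Step 12. Substitute back u = sin(t): now 2*log(t) + 5*log(t - 3) + 4*log(t + 1) + 4*log(t + 2) + 5*log(t + 4) - 2*sin(t)**3/3 + atan(t/2).
Answer: 2*log(t) + 5*log(t - 3) + 4*log(t + 1) + 4*log(t + 2) + 5*log(t + 4) - 2*sin(t)**3/3 + atan(t/2).


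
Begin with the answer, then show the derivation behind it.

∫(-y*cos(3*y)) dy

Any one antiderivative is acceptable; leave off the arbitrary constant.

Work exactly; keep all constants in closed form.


The answer is -y*sin(3*y)/3 - cos(3*y)/9.
Step 1. Integrate ∫(-y*cos(3*y)) dy by parts with u = y, dv = (-cos(3*y)) dy, so v = -sin(3*y)/3: now -y*sin(3*y)/3 + ∫(sin(3*y)/3) dy.
Step 2. Evaluate the standard form: now -y*sin(3*y)/3 - cos(3*y)/9.
Answer: -y*sin(3*y)/3 - cos(3*y)/9.


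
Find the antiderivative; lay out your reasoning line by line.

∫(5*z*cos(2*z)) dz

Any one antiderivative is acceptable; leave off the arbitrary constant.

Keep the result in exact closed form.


Step 1. Integrate ∫(5*z*cos(2*z)) dz by parts with u = z, dv = (5*cos(2*z)) dz, so v = 5*sin(2*z)/2: now 5*z*sin(2*z)/2 + ∫(-5*sin(2*z)/2) dz.
Step 2. Evaluate the standard form: now 5*z*sin(2*z)/2 + 5*cos(2*z)/4.
Answer: 5*z*sin(2*z)/2 + 5*cos(2*z)/4.


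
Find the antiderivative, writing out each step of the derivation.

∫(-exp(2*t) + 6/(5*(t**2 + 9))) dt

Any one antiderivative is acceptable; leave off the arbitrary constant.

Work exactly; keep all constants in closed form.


Step 1. Rewrite: now ∫(6/(5*(t**2 + 9))) dt + ∫(-exp(2*t)) dt.
Step 2. Evaluate the standard form: now -exp(2*t)/2 + ∫(6/(5*(t**2 + 9))) dt.
Step 3. Evaluate the standard form: now -exp(2*t)/2 + 2*atan(t/3)/5.
Answer: -exp(2*t)/2 + 2*atan(t/3)/5.


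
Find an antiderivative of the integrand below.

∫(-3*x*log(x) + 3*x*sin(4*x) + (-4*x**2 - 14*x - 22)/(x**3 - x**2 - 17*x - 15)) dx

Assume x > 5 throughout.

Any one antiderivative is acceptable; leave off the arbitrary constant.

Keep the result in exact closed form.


Answer: -3*x**2*log(x)/2 + 3*x**2/4 - 3*x*cos(4*x)/4 - 4*log(x - 5) + log(x + 1) - log(x + 3) + 3*sin(4*x)/16.


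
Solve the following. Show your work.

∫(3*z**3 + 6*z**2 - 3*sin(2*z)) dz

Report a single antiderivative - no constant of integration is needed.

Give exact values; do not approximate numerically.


Step 1. Rewrite: now ∫(6*z**2) dz + ∫(3*z**3) dz + ∫(-3*sin(2*z)) dz.
Step 2. Evaluate the standard form: now 3*cos(2*z)/2 + ∫(6*z**2) dz + ∫(3*z**3) dz.
Step 3. Evaluate the standard form: now 3*z**4/4 + 3*cos(2*z)/2 + ∫(6*z**2) dz.
Step 4. Evaluate the standard form: now 3*z**4/4 + 2*z**3 + 3*cos(2*z)/2.
Answer: 3*z**4/4 + 2*z**3 + 3*cos(2*z)/2.


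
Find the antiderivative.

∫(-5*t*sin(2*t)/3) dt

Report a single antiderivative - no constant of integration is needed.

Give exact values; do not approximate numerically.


Answer: 5*t*cos(2*t)/6 - 5*sin(2*t)/12.


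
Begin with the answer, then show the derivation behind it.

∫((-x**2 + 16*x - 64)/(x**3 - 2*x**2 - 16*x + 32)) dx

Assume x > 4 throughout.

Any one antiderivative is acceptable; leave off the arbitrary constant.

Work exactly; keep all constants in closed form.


The answer is -log(x - 4) + 3*log(x - 2) - 3*log(x + 4).
Step 1. Decompose ∫((-x**2 + 16*x - 64)/(x**3 - 2*x**2 - 16*x + 32)) dx by partial fractions, (-x**2 + 16*x - 64)/(x**3 - 2*x**2 - 16*x + 32) = -3/(x + 4) + 3/(x - 2) - 1/(x - 4): now ∫(-1/(x - 4)) dx + ∫(3/(x - 2)) dx + ∫(-3/(x + 4)) dx.
Step 2. Evaluate the standard form [assuming x > -4]: now -3*log(x + 4) + ∫(-1/(x - 4)) dx + ∫(3/(x - 2)) dx.
Step 3. Evaluate the standard form [assuming x > 2]: now 3*log(x - 2) - 3*log(x + 4) + ∫(-1/(x - 4)) dx.
Step 4. Evaluate the standard form [assuming x > 4]: now -log(x - 4) + 3*log(x - 2) - 3*log(x + 4).
Answer: -log(x - 4) + 3*log(x - 2) - 3*log(x + 4).


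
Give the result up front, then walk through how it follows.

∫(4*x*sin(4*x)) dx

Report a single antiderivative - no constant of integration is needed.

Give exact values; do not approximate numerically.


The answer is -x*cos(4*x) + sin(4*x)/4.
Step 1. Integrate ∫(4*x*sin(4*x)) dx by parts with u = x, dv = (4*sin(4*x)) dx, so v = -cos(4*x): now -x*cos(4*x) + ∫(cos(4*x)) dx.
Step 2. Evaluate the standard form: now -x*cos(4*x) + sin(4*x)/4.
Answer: -x*cos(4*x) + sin(4*x)/4.


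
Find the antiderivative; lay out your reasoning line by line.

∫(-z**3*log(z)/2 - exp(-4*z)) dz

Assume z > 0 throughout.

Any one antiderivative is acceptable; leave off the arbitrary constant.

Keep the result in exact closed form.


Step 1. Rewrite: now ∫(-z**3*log(z)/2) dz + ∫(-exp(-4*z)) dz.
Step 2. Evaluate the standard form: now ∫(-z**3*log(z)/2) dz + exp(-4*z)/4.
Step 3. Integrate ∫(-z**3*log(z)/2) dz by parts with u = log(z), dv = (-z**3/2) dz, so v = -z**4/8 [assuming z > 0]: now -z**4*log(z)/8 + ∫(z**3/8) dz + exp(-4*z)/4.
Step 4. Evaluate the standard form: now -z**4*log(z)/8 + z**4/32 + exp(-4*z)/4.
Answer: -z**4*log(z)/8 + z**4/32 + exp(-4*z)/4.


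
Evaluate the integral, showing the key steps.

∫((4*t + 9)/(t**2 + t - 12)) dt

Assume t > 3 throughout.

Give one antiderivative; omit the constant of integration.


Step 1. Decompose ∫((4*t + 9)/(t**2 + t - 12)) dt by partial fractions, (4*t + 9)/(t**2 + t - 12) = 1/(t + 4) + 3/(t - 3): now ∫(3/(t - 3)) dt + ∫(1/(t + 4)) dt.
Step 2. Evaluate the standard form [assuming t > -4]: now log(t + 4) + ∫(3/(t - 3)) dt.
Step 3. Evaluate the standard form [assuming t > 3]: now 3*log(t - 3) + log(t + 4).
Answer: 3*log(t - 3) + log(t + 4).


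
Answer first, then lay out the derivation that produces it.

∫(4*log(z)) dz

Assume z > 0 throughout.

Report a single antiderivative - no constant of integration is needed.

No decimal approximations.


The answer is 4*z*log(z) - 4*z.
Step 1. Integrate ∫(4*log(z)) dz by parts with u = log(z), dv = (4) dz, so v = 4*z [assuming z > 0]: now 4*z*log(z) + ∫(-4) dz.
Step 2. Evaluate the standard form: now 4*z*log(z) - 4*z.
Answer: 4*z*log(z) - 4*z.


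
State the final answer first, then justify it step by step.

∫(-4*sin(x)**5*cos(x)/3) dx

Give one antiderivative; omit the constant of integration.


The answer is -2*sin(x)**6/9.
Step 1. Substitute u = sin(x), turning ∫(-4*sin(x)**5*cos(x)/3) dx into ∫(-4*u**5/3) du: now ∫(-4*u**5/3) du.
Step 2. Evaluate the standard form: now -2*u**6/9.
Step 3. Substitute back u = sin(x): now -2*sin(x)**6/9.
Answer: -2*sin(x)**6/9.


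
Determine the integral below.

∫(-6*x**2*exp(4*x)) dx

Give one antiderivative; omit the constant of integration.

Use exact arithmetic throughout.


Answer: -3*x**2*exp(4*x)/2 + 3*x*exp(4*x)/4 - 3*exp(4*x)/16.


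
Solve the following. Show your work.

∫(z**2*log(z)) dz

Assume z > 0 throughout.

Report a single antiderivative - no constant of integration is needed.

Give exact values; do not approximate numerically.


Step 1. Integrate ∫(z**2*log(z)) dz by parts with u = log(z), dv = (z**2) dz, so v = z**3/3 [assuming z > 0]: now z**3*log(z)/3 + ∫(-z**2/3) dz.
Step 2. Evaluate the standard form: now z**3*log(z)/3 - z**3/9.
Answer: z**3*log(z)/3 - z**3/9.


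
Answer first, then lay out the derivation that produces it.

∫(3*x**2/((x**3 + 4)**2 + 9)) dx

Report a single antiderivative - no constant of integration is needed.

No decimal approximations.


The answer is atan(x**3/3 + 4/3)/3.
Step 1. Substitute u = x**3 + 4, turning ∫(3*x**2/((x**3 + 4)**2 + 9)) dx into ∫(1/(u**2 + 9)) du: now ∫(1/(u**2 + 9)) du.
Step 2. Evaluate the standard form: now atan(u/3)/3.
Step 3. Substitute back u = x**3 + 4: now atan(x**3/3 + 4/3)/3.
Answer: atan(x**3/3 + 4/3)/3.


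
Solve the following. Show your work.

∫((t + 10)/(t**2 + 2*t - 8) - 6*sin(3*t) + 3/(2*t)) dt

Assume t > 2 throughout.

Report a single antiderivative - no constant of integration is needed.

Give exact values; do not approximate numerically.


Step 1. Rewrite: now ∫(3/(2*t)) dt + ∫((t + 10)/(t**2 + 2*t - 8)) dt + ∫(-6*sin(3*t)) dt.
Step 2. Decompose ∫((t + 10)/(t**2 + 2*t - 8)) dt by partial fractions, (t + 10)/(t**2 + 2*t - 8) = -1/(t + 4) + 2/(t - 2): now ∫(3/(2*t)) dt + ∫(2/(t - 2)) dt + ∫(-1/(t + 4)) dt + ∫(-6*sin(3*t)) dt.
Step 3. Evaluate the standard form [assuming t > -4]: now -log(t + 4) + ∫(3/(2*t)) dt + ∫(2/(t - 2)) dt + ∫(-6*sin(3*t)) dt.
Step 4. Evaluate the standard form [assuming t > 2]: now 2*log(t - 2) - log(t + 4) + ∫(3/(2*t)) dt + ∫(-6*sin(3*t)) dt.
Step 5. Evaluate the standard form [assuming t > 0]: now 3*log(t)/2 + 2*log(t - 2) - log(t + 4) + ∫(-6*sin(3*t)) dt.
Step 6. Evaluate the standard form: now 3*log(t)/2 + 2*log(t - 2) - log(t + 4) + 2*cos(3*t).
Answer: 3*log(t)/2 + 2*log(t - 2) - log(t + 4) + 2*cos(3*t).


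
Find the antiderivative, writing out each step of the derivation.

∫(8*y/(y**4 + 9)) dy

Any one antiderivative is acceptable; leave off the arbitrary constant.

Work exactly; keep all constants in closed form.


Step 1. Substitute u = y**2, turning ∫(8*y/(y**4 + 9)) dy into ∫(4/(u**2 + 9)) du: now ∫(4/(u**2 + 9)) du.
Step 2. Evaluate the standard form: now 4*atan(u/3)/3.
Step 3. Substitute back u = y**2: now 4*atan(y**2/3)/3.
Answer: 4*atan(y**2/3)/3.


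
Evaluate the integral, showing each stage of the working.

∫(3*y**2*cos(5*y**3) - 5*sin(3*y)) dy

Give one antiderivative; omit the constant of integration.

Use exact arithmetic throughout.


Step 1. Rewrite: now ∫(3*y**2*cos(5*y**3)) dy + ∫(-5*sin(3*y)) dy.
Step 2. Evaluate the standard form: now 5*cos(3*y)/3 + ∫(3*y**2*cos(5*y**3)) dy.
Step 3. Substitute u = y**3, turning ∫(3*y**2*cos(5*y**3)) dy into ∫(cos(5*u)) du: now 5*cos(3*y)/3 + ∫(cos(5*u)) du.
Step 4. Evaluate the standard form: now sin(5*u)/5 + 5*cos(3*y)/3.
Step 5. Substitute back u = y**3: now sin(5*y**3)/5 + 5*cos(3*y)/3.
Answer: sin(5*y**3)/5 + 5*cos(3*y)/3.


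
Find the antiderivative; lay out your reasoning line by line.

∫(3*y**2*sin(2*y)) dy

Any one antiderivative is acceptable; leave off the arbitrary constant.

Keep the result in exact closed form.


Step 1. Integrate ∫(3*y**2*sin(2*y)) dy by parts with u = y**2, dv = (3*sin(2*y)) dy, so v = -3*cos(2*y)/2: now -3*y**2*cos(2*y)/2 + ∫(3*y*cos(2*y)) dy.
Step 2. Integrate ∫(3*y*cos(2*y)) dy by parts with u = y, dv = (3*cos(2*y)) dy, so v = 3*sin(2*y)/2: now -3*y**2*cos(2*y)/2 + 3*y*sin(2*y)/2 + ∫(-3*sin(2*y)/2) dy.
Step 3. Evaluate the standard form: now -3*y**2*cos(2*y)/2 + 3*y*sin(2*y)/2 + 3*cos(2*y)/4.
Answer: -3*y**2*cos(2*y)/2 + 3*y*sin(2*y)/2 + 3*cos(2*y)/4.


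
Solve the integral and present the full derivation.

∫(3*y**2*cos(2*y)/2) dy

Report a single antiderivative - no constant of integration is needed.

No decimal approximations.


Step 1. Integrate ∫(3*y**2*cos(2*y)/2) dy by parts with u = y**2, dv = (3*cos(2*y)/2) dy, so v = 3*sin(2*y)/4: now 3*y**2*sin(2*y)/4 + ∫(-3*y*sin(2*y)/2) dy.
Step 2. Integrate ∫(-3*y*sin(2*y)/2) dy by parts with u = y, dv = (-3*sin(2*y)/2) dy, so v = 3*cos(2*y)/4: now 3*y**2*sin(2*y)/4 + 3*y*cos(2*y)/4 + ∫(-3*cos(2*y)/4) dy.
Step 3. Evaluate the standard form: now 3*y**2*sin(2*y)/4 + 3*y*cos(2*y)/4 - 3*sin(2*y)/8.
Answer: 3*y**2*sin(2*y)/4 + 3*y*cos(2*y)/4 - 3*sin(2*y)/8.


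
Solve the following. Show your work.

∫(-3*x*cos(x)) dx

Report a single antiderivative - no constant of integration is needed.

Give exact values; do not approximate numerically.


Step 1. Integrate ∫(-3*x*cos(x)) dx by parts with u = x, dv = (-3*cos(x)) dx, so v = -3*sin(x): now -3*x*sin(x) + ∫(3*sin(x)) dx.
Step 2. Evaluate the standard form: now -3*x*sin(x) - 3*cos(x).
Answer: -3*x*sin(x) - 3*cos(x).


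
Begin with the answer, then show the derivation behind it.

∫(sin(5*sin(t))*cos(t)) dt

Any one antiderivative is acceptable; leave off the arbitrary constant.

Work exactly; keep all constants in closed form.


The answer is -cos(5*sin(t))/5.
Step 1. Substitute u = sin(t), turning ∫(sin(5*sin(t))*cos(t)) dt into ∫(sin(5*u)) du: now ∫(sin(5*u)) du.
Step 2. Evaluate the standard form: now -cos(5*u)/5.
Step 3. Substitute back u = sin(t): now -cos(5*sin(t))/5.
Answer: -cos(5*sin(t))/5.


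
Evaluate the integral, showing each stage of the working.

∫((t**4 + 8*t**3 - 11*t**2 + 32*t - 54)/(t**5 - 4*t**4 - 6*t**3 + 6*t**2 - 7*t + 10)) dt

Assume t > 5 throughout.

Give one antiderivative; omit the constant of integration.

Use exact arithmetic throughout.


Step 1. Decompose ∫((t**4 + 8*t**3 - 11*t**2 + 32*t - 54)/(t**5 - 4*t**4 - 6*t**3 + 6*t**2 - 7*t + 10)) dt by partial fractions, (t**4 + 8*t**3 - 11*t**2 + 32*t - 54)/(t**5 - 4*t**4 - 6*t**3 + 6*t**2 - 7*t + 10) = -3/(t**2 + 1) - 2/(t + 2) + 1/(t - 1) + 2/(t - 5): now ∫(2/(t - 5)) dt + ∫(1/(t - 1)) dt + ∫(-2/(t + 2)) dt + ∫(-3/(t**2 + 1)) dt.
Step 2. Evaluate the standard form [assuming t > 1]: now log(t - 1) + ∫(2/(t - 5)) dt + ∫(-2/(t + 2)) dt + ∫(-3/(t**2 + 1)) dt.
Step 3. Evaluate the standard form [assuming t > -2]: now log(t - 1) - 2*log(t + 2) + ∫(2/(t - 5)) dt + ∫(-3/(t**2 + 1)) dt.
Step 4. Evaluate the standard form [assuming t > 5]: now 2*log(t - 5) + log(t - 1) - 2*log(t + 2) + ∫(-3/(t**2 + 1)) dt.
Step 5. Evaluate the standard form: now 2*log(t - 5) + log(t - 1) - 2*log(t + 2) - 3*atan(t).
Answer: 2*log(t - 5) + log(t - 1) - 2*log(t + 2) - 3*atan(t).


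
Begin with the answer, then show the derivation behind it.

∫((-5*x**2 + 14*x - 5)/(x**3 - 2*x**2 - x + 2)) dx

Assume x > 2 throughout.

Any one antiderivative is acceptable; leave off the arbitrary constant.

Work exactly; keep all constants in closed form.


The answer is log(x - 2) - 2*log(x - 1) - 4*log(x + 1).
Step 1. Decompose ∫((-5*x**2 + 14*x - 5)/(x**3 - 2*x**2 - x + 2)) dx by partial fractions, (-5*x**2 + 14*x - 5)/(x**3 - 2*x**2 - x + 2) = -4/(x + 1) - 2/(x - 1) + 1/(x - 2): now ∫(1/(x - 2)) dx + ∫(-2/(x - 1)) dx + ∫(-4/(x + 1)) dx.
Step 2. Evaluate the standard form [assuming x > 1]: now -2*log(x - 1) + ∫(1/(x - 2)) dx + ∫(-4/(x + 1)) dx.
Step 3. Evaluate the standard form [assuming x > 2]: now log(x - 2) - 2*log(x - 1) + ∫(-4/(x + 1)) dx.
Step 4. Evaluate the standard form [assuming x > -1]: now log(x - 2) - 2*log(x - 1) - 4*log(x + 1).
Answer: log(x - 2) - 2*log(x - 1) - 4*log(x + 1).


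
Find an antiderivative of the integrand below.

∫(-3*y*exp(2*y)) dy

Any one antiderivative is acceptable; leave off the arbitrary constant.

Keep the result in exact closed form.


Answer: -3*y*exp(2*y)/2 + 3*exp(2*y)/4.


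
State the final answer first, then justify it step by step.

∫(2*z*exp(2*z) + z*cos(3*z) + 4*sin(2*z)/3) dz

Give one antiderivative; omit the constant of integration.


The answer is z*exp(2*z) + z*sin(3*z)/3 - exp(2*z)/2 - 2*cos(2*z)/3 + cos(3*z)/9.
Step 1. Rewrite: now ∫(2*z*exp(2*z)) dz + ∫(z*cos(3*z)) dz + ∫(4*sin(2*z)/3) dz.
Step 2. Evaluate the standard form: now -2*cos(2*z)/3 + ∫(2*z*exp(2*z)) dz + ∫(z*cos(3*z)) dz.
Step 3. Integrate ∫(2*z*exp(2*z)) dz by parts with u = z, dv = (2*exp(2*z)) dz, so v = exp(2*z): now z*exp(2*z) - 2*cos(2*z)/3 + ∫(z*cos(3*z)) dz + ∫(-exp(2*z)) dz.
Step 4. Evaluate the standard form: now z*exp(2*z) - exp(2*z)/2 - 2*cos(2*z)/3 + ∫(z*cos(3*z)) dz.
Step 5. Integrate ∫(z*cos(3*z)) dz by parts with u = z, dv = (cos(3*z)) dz, so v = sin(3*z)/3: now z*exp(2*z) + z*sin(3*z)/3 - exp(2*z)/2 - 2*cos(2*z)/3 + ∫(-sin(3*z)/3) dz.
Step 6. Evaluate the standard form: now z*exp(2*z) + z*sin(3*z)/3 - exp(2*z)/2 - 2*cos(2*z)/3 + cos(3*z)/9.
Answer: z*exp(2*z) + z*sin(3*z)/3 - exp(2*z)/2 - 2*cos(2*z)/3 + cos(3*z)/9.


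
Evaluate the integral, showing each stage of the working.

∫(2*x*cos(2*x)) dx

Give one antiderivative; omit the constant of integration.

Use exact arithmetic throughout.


Step 1. Integrate ∫(2*x*cos(2*x)) dx by parts with u = x, dv = (2*cos(2*x)) dx, so v = sin(2*x): now x*sin(2*x) + ∫(-sin(2*x)) dx.
Step 2. Evaluate the standard form: now x*sin(2*x) + cos(2*x)/2.
Answer: x*sin(2*x) + cos(2*x)/2.


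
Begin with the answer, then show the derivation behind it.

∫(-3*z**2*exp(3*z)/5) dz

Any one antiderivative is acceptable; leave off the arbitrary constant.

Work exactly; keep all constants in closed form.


The answer is -z**2*exp(3*z)/5 + 2*z*exp(3*z)/15 - 2*exp(3*z)/45.
Step 1. Integrate ∫(-3*z**2*exp(3*z)/5) dz by parts with u = z**2, dv = (-3*exp(3*z)/5) dz, so v = -exp(3*z)/5: now -z**2*exp(3*z)/5 + ∫(2*z*exp(3*z)/5) dz.
Step 2. Integrate ∫(2*z*exp(3*z)/5) dz by parts with u = z, dv = (2*exp(3*z)/5) dz, so v = 2*exp(3*z)/15: now -z**2*exp(3*z)/5 + 2*z*exp(3*z)/15 + ∫(-2*exp(3*z)/15) dz.
Step 3. Evaluate the standard form: now -z**2*exp(3*z)/5 + 2*z*exp(3*z)/15 - 2*exp(3*z)/45.
Answer: -z**2*exp(3*z)/5 + 2*z*exp(3*z)/15 - 2*exp(3*z)/45.


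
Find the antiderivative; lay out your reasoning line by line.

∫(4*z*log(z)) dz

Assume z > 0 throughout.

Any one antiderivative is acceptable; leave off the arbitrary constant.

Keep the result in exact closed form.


Step 1. Integrate ∫(4*z*log(z)) dz by parts with u = log(z), dv = (4*z) dz, so v = 2*z**2 [assuming z > 0]: now 2*z**2*log(z) + ∫(-2*z) dz.
Step 2. Evaluate the standard form: now 2*z**2*log(z) - z**2.
Answer: 2*z**2*log(z) - z**2.


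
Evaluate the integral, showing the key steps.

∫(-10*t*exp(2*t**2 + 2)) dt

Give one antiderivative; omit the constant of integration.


Step 1. Substitute u = t**2 + 1, turning ∫(-10*t*exp(2*t**2 + 2)) dt into ∫(-5*exp(2*u)) du: now ∫(-5*exp(2*u)) du.
Step 2. Evaluate the standard form: now -5*exp(2*u)/2.
Step 3. Substitute back u = t**2 + 1: now -5*exp(2*t**2 + 2)/2.
Answer: -5*exp(2*t**2 + 2)/2.


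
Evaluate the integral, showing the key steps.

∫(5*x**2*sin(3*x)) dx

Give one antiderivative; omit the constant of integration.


Step 1. Integrate ∫(5*x**2*sin(3*x)) dx by parts with u = x**2, dv = (5*sin(3*x)) dx, so v = -5*cos(3*x)/3: now -5*x**2*cos(3*x)/3 + ∫(10*x*cos(3*x)/3) dx.
Step 2. Integrate ∫(10*x*cos(3*x)/3) dx by parts with u = x, dv = (10*cos(3*x)/3) dx, so v = 10*sin(3*x)/9: now -5*x**2*cos(3*x)/3 + 10*x*sin(3*x)/9 + ∫(-10*sin(3*x)/9) dx.
Step 3. Evaluate the standard form: now -5*x**2*cos(3*x)/3 + 10*x*sin(3*x)/9 + 10*cos(3*x)/27.
Answer: -5*x**2*cos(3*x)/3 + 10*x*sin(3*x)/9 + 10*cos(3*x)/27.


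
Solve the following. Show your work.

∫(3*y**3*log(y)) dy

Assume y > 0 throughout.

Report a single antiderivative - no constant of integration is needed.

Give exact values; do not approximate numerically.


Step 1. Integrate ∫(3*y**3*log(y)) dy by parts with u = log(y), dv = (3*y**3) dy, so v = 3*y**4/4 [assuming y > 0]: now 3*y**4*log(y)/4 + ∫(-3*y**3/4) dy.
Step 2. Evaluate the standard form: now 3*y**4*log(y)/4 - 3*y**4/16.
Answer: 3*y**4*log(y)/4 - 3*y**4/16.


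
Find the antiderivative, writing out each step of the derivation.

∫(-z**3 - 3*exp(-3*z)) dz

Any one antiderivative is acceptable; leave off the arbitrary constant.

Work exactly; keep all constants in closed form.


Step 1. Rewrite: now ∫(-z**3) dz + ∫(-3*exp(-3*z)) dz.
Step 2. Evaluate the standard form: now -z**4/4 + ∫(-3*exp(-3*z)) dz.
Step 3. Evaluate the standard form: now -z**4/4 + exp(-3*z).
Answer: -z**4/4 + exp(-3*z).


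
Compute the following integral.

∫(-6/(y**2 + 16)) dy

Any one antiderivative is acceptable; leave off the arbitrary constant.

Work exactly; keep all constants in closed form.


Answer: -3*atan(y/4)/2.


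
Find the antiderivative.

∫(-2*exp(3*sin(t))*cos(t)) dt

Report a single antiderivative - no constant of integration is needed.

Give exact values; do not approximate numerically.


Answer: -2*exp(3*sin(t))/3.


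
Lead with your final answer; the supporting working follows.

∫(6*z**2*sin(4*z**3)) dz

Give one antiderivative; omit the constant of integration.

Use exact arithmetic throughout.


The answer is -cos(4*z**3)/2.
Step 1. Substitute u = z**3, turning ∫(6*z**2*sin(4*z**3)) dz into ∫(2*sin(4*u)) du: now ∫(2*sin(4*u)) du.
Step 2. Evaluate the standard form: now -cos(4*u)/2.
Step 3. Substitute back u = z**3: now -cos(4*z**3)/2.
Answer: -cos(4*z**3)/2.


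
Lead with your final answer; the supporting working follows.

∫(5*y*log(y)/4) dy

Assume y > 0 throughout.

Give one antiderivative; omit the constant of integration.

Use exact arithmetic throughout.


The answer is 5*y**2*log(y)/8 - 5*y**2/16.
Step 1. Integrate ∫(5*y*log(y)/4) dy by parts with u = log(y), dv = (5*y/4) dy, so v = 5*y**2/8 [assuming y > 0]: now 5*y**2*log(y)/8 + ∫(-5*y/8) dy.
Step 2. Evaluate the standard form: now 5*y**2*log(y)/8 - 5*y**2/16.
Answer: 5*y**2*log(y)/8 - 5*y**2/16.


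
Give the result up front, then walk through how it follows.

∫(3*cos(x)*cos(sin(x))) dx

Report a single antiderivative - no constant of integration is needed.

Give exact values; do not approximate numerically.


The answer is 3*sin(sin(x)).
Step 1. Substitute u = sin(x), turning ∫(3*cos(x)*cos(sin(x))) dx into ∫(3*cos(u)) du: now ∫(3*cos(u)) du.
Step 2. Evaluate the standard form: now 3*sin(u).
Step 3. Substitute back u = sin(x): now 3*sin(sin(x)).
Answer: 3*sin(sin(x)).


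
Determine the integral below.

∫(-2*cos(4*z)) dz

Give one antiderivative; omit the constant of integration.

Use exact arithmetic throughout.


Answer: -sin(4*z)/2.


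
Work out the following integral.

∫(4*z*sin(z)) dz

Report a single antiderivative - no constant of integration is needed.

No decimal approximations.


Answer: -4*z*cos(z) + 4*sin(z).


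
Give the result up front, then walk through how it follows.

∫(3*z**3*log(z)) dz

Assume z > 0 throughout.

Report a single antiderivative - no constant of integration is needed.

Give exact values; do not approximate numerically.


The answer is 3*z**4*log(z)/4 - 3*z**4/16.
Step 1. Integrate ∫(3*z**3*log(z)) dz by parts with u = log(z), dv = (3*z**3) dz, so v = 3*z**4/4 [assuming z > 0]: now 3*z**4*log(z)/4 + ∫(-3*z**3/4) dz.
Step 2. Evaluate the standard form: now 3*z**4*log(z)/4 - 3*z**4/16.
Answer: 3*z**4*log(z)/4 - 3*z**4/16.


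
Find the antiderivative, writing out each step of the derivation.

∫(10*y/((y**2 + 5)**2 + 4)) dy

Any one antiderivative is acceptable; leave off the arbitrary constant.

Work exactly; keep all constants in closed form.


Step 1. Substitute u = y**2 + 5, turning ∫(10*y/((y**2 + 5)**2 + 4)) dy into ∫(5/(u**2 + 4)) du: now ∫(5/(u**2 + 4)) du.
Step 2. Evaluate the standard form: now 5*atan(u/2)/2.
Step 3. Substitute back u = y**2 + 5: now 5*atan(y**2/2 + 5/2)/2.
Answer: 5*atan(y**2/2 + 5/2)/2.


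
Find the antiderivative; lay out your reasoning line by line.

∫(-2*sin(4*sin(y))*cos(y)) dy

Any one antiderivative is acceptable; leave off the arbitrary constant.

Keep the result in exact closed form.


Step 1. Substitute u = sin(y), turning ∫(-2*sin(4*sin(y))*cos(y)) dy into ∫(-2*sin(4*u)) du: now ∫(-2*sin(4*u)) du.
Step 2. Evaluate the standard form: now cos(4*u)/2.
Step 3. Substitute back u = sin(y): now cos(4*sin(y))/2.
Answer: cos(4*sin(y))/2.


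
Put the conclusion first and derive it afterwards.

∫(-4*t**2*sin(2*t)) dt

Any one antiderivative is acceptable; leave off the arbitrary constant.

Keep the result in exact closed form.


The answer is 2*t**2*cos(2*t) - 2*t*sin(2*t) - cos(2*t).
Step 1. Integrate ∫(-4*t**2*sin(2*t)) dt by parts with u = t**2, dv = (-4*sin(2*t)) dt, so v = 2*cos(2*t): now 2*t**2*cos(2*t) + ∫(-4*t*cos(2*t)) dt.
Step 2. Integrate ∫(-4*t*cos(2*t)) dt by parts with u = t, dv = (-4*cos(2*t)) dt, so v = -2*sin(2*t): now 2*t**2*cos(2*t) - 2*t*sin(2*t) + ∫(2*sin(2*t)) dt.
Step 3. Evaluate the standard form: now 2*t**2*cos(2*t) - 2*t*sin(2*t) - cos(2*t).
Answer: 2*t**2*cos(2*t) - 2*t*sin(2*t) - cos(2*t).


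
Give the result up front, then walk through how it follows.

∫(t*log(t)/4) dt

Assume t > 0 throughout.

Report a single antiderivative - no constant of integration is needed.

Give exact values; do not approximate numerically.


The answer is t**2*log(t)/8 - t**2/16.
Step 1. Integrate ∫(t*log(t)/4) dt by parts with u = log(t), dv = (t/4) dt, so v = t**2/8 [assuming t > 0]: now t**2*log(t)/8 + ∫(-t/8) dt.
Step 2. Evaluate the standard form: now t**2*log(t)/8 - t**2/16.
Answer: t**2*log(t)/8 - t**2/16.


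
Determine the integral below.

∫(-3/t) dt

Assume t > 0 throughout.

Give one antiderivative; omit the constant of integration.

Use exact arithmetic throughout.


Answer: -3*log(t).


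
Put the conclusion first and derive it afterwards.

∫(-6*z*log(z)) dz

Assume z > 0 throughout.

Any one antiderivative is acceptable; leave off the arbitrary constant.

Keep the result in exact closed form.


The answer is -3*z**2*log(z) + 3*z**2/2.
Step 1. Integrate ∫(-6*z*log(z)) dz by parts with u = log(z), dv = (-6*z) dz, so v = -3*z**2 [assuming z > 0]: now -3*z**2*log(z) + ∫(3*z) dz.
Step 2. Evaluate the standard form: now -3*z**2*log(z) + 3*z**2/2.
Answer: -3*z**2*log(z) + 3*z**2/2.


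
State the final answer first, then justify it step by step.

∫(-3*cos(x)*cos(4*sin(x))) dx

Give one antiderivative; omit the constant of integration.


The answer is -3*sin(4*sin(x))/4.
Step 1. Substitute u = sin(x), turning ∫(-3*cos(x)*cos(4*sin(x))) dx into ∫(-3*cos(4*u)) du: now ∫(-3*cos(4*u)) du.
Step 2. Evaluate the standard form: now -3*sin(4*u)/4.
Step 3. Substitute back u = sin(x): now -3*sin(4*sin(x))/4.
Answer: -3*sin(4*sin(x))/4.


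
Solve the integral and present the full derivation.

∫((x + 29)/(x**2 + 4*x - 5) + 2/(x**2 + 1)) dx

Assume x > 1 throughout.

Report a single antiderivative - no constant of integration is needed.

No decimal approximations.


Step 1. Rewrite: now ∫((x + 29)/(x**2 + 4*x - 5)) dx + ∫(2/(x**2 + 1)) dx.
Step 2. Evaluate the standard form: now 2*atan(x) + ∫((x + 29)/(x**2 + 4*x - 5)) dx.
Step 3. Decompose ∫((x + 29)/(x**2 + 4*x - 5)) dx by partial fractions, (x + 29)/(x**2 + 4*x - 5) = -4/(x + 5) + 5/(x - 1): now 2*atan(x) + ∫(5/(x - 1)) dx + ∫(-4/(x + 5)) dx.
Step 4. Evaluate the standard form [assuming x > -5]: now -4*log(x + 5) + 2*atan(x) + ∫(5/(x - 1)) dx.
Step 5. Evaluate the standard form [assuming x > 1]: now 5*log(x - 1) - 4*log(x + 5) + 2*atan(x).
Answer: 5*log(x - 1) - 4*log(x + 5) + 2*atan(x).


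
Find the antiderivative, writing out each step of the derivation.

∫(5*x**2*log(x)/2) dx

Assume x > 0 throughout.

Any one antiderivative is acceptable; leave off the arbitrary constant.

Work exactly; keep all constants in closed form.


Step 1. Integrate ∫(5*x**2*log(x)/2) dx by parts with u = log(x), dv = (5*x**2/2) dx, so v = 5*x**3/6 [assuming x > 0]: now 5*x**3*log(x)/6 + ∫(-5*x**2/6) dx.
Step 2. Evaluate the standard form: now 5*x**3*log(x)/6 - 5*x**3/18.
Answer: 5*x**3*log(x)/6 - 5*x**3/18.


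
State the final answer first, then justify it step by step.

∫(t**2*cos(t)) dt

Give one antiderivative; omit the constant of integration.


The answer is t**2*sin(t) + 2*t*cos(t) - 2*sin(t).
Step 1. Integrate ∫(t**2*cos(t)) dt by parts with u = t**2, dv = (cos(t)) dt, so v = sin(t): now t**2*sin(t) + ∫(-2*t*sin(t)) dt.
Step 2. Integrate ∫(-2*t*sin(t)) dt by parts with u = t, dv = (-2*sin(t)) dt, so v = 2*cos(t): now t**2*sin(t) + 2*t*cos(t) + ∫(-2*cos(t)) dt.
Step 3. Evaluate the standard form: now t**2*sin(t) + 2*t*cos(t) - 2*sin(t).
Answer: t**2*sin(t) + 2*t*cos(t) - 2*sin(t).


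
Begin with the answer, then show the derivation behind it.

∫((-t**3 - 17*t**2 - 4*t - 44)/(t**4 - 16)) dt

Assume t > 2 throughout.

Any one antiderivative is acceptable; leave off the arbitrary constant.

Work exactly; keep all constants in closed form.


The answer is -4*log(t - 2) + 3*log(t + 2) - 3*atan(t/2)/2.
Step 1. Decompose ∫((-t**3 - 17*t**2 - 4*t - 44)/(t**4 - 16)) dt by partial fractions, (-t**3 - 17*t**2 - 4*t - 44)/(t**4 - 16) = -3/(t**2 + 4) + 3/(t + 2) - 4/(t - 2): now ∫(-4/(t - 2)) dt + ∫(3/(t + 2)) dt + ∫(-3/(t**2 + 4)) dt.
Step 2. Evaluate the standard form [assuming t > 2]: now -4*log(t - 2) + ∫(3/(t + 2)) dt + ∫(-3/(t**2 + 4)) dt.
Step 3. Evaluate the standard form [assuming t > -2]: now -4*log(t - 2) + 3*log(t + 2) + ∫(-3/(t**2 + 4)) dt.
Step 4. Evaluate the standard form: now -4*log(t - 2) + 3*log(t + 2) - 3*atan(t/2)/2.
Answer: -4*log(t - 2) + 3*log(t + 2) - 3*atan(t/2)/2.


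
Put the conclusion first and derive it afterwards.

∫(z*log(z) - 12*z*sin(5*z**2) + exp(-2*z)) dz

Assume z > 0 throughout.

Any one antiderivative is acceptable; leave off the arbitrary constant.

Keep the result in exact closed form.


The answer is z**2*log(z)/2 - z**2/4 + 6*cos(5*z**2)/5 - exp(-2*z)/2.
Step 1. Rewrite: now ∫(z*log(z)) dz + ∫(-12*z*sin(5*z**2)) dz + ∫(exp(-2*z)) dz.
Step 2. Integrate ∫(z*log(z)) dz by parts with u = log(z), dv = (z) dz, so v = z**2/2 [assuming z > 0]: now z**2*log(z)/2 + ∫(-z/2) dz + ∫(-12*z*sin(5*z**2)) dz + ∫(exp(-2*z)) dz.
Step 3. Evaluate the standard form: now z**2*log(z)/2 - z**2/4 + ∫(-12*z*sin(5*z**2)) dz + ∫(exp(-2*z)) dz.
Step 4. Evaluate the standard form: now z**2*log(z)/2 - z**2/4 + ∫(-12*z*sin(5*z**2)) dz - exp(-2*z)/2.
Step 5. Substitute u = z**2, turning ∫(-12*z*sin(5*z**2)) dz into ∫(-6*sin(5*u)) du: now z**2*log(z)/2 - z**2/4 + ∫(-6*sin(5*u)) du - exp(-2*z)/2.
Step 6. Evaluate the standard form: now z**2*log(z)/2 - z**2/4 + 6*cos(5*u)/5 - exp(-2*z)/2.
Step 7. Substitute back u = z**2: now z**2*log(z)/2 - z**2/4 + 6*cos(5*z**2)/5 - exp(-2*z)/2.
Answer: z**2*log(z)/2 - z**2/4 + 6*cos(5*z**2)/5 - exp(-2*z)/2.


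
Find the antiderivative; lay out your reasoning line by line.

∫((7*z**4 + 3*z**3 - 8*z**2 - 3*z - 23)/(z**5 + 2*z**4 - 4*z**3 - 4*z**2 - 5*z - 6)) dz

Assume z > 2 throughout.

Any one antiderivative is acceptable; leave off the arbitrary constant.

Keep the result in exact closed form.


Step 1. Decompose ∫((7*z**4 + 3*z**3 - 8*z**2 - 3*z - 23)/(z**5 + 2*z**4 - 4*z**3 - 4*z**2 - 5*z - 6)) dz by partial fractions, (7*z**4 + 3*z**3 - 8*z**2 - 3*z - 23)/(z**5 + 2*z**4 - 4*z**3 - 4*z**2 - 5*z - 6) = 1/(z**2 + 1) + 4/(z + 3) + 2/(z + 1) + 1/(z - 2): now ∫(1/(z - 2)) dz + ∫(2/(z + 1)) dz + ∫(4/(z + 3)) dz + ∫(1/(z**2 + 1)) dz.
Step 2. Evaluate the standard form [assuming z > -3]: now 4*log(z + 3) + ∫(1/(z - 2)) dz + ∫(2/(z + 1)) dz + ∫(1/(z**2 + 1)) dz.
Step 3. Evaluate the standard form [assuming z > 2]: now log(z - 2) + 4*log(z + 3) + ∫(2/(z + 1)) dz + ∫(1/(z**2 + 1)) dz.
Step 4. Evaluate the standard form [assuming z > -1]: now log(z - 2) + 2*log(z + 1) + 4*log(z + 3) + ∫(1/(z**2 + 1)) dz.
Step 5. Evaluate the standard form: now log(z - 2) + 2*log(z + 1) + 4*log(z + 3) + atan(z).
Answer: log(z - 2) + 2*log(z + 1) + 4*log(z + 3) + atan(z).


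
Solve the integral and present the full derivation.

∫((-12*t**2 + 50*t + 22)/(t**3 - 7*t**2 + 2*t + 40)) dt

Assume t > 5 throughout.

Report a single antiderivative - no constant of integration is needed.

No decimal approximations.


Step 1. Decompose ∫((-12*t**2 + 50*t + 22)/(t**3 - 7*t**2 + 2*t + 40)) dt by partial fractions, (-12*t**2 + 50*t + 22)/(t**3 - 7*t**2 + 2*t + 40) = -3/(t + 2) - 5/(t - 4) - 4/(t - 5): now ∫(-4/(t - 5)) dt + ∫(-5/(t - 4)) dt + ∫(-3/(t + 2)) dt.
Step 2. Evaluate the standard form [assuming t > 4]: now -5*log(t - 4) + ∫(-4/(t - 5)) dt + ∫(-3/(t + 2)) dt.
Step 3. Evaluate the standard form [assuming t > -2]: now -5*log(t - 4) - 3*log(t + 2) + ∫(-4/(t - 5)) dt.
Step 4. Evaluate the standard form [assuming t > 5]: now -4*log(t - 5) - 5*log(t - 4) - 3*log(t + 2).
Answer: -4*log(t - 5) - 5*log(t - 4) - 3*log(t + 2).


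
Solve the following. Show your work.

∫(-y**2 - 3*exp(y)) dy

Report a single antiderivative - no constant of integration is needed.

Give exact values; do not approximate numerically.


Step 1. Rewrite: now ∫(-y**2) dy + ∫(-3*exp(y)) dy.
Step 2. Evaluate the standard form: now -y**3/3 + ∫(-3*exp(y)) dy.
Step 3. Evaluate the standard form: now -y**3/3 - 3*exp(y).
Answer: -y**3/3 - 3*exp(y).


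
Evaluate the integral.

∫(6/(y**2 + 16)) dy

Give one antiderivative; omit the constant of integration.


Answer: 3*atan(y/4)/2.


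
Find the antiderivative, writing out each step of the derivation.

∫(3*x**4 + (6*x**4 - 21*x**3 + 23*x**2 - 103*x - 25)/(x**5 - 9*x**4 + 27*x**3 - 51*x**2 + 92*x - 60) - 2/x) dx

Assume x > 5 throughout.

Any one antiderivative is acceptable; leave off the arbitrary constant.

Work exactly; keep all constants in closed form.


Step 1. Rewrite: now ∫(-2/x) dx + ∫(3*x**4) dx + ∫((6*x**4 - 21*x**3 + 23*x**2 - 103*x - 25)/(x**5 - 9*x**4 + 27*x**3 - 51*x**2 + 92*x - 60)) dx.
Step 2. Evaluate the standard form: now 3*x**5/5 + ∫(-2/x) dx + ∫((6*x**4 - 21*x**3 + 23*x**2 - 103*x - 25)/(x**5 - 9*x**4 + 27*x**3 - 51*x**2 + 92*x - 60)) dx.
Step 3. Evaluate the standard form [assuming x > 0]: now 3*x**5/5 - 2*log(x) + ∫((6*x**4 - 21*x**3 + 23*x**2 - 103*x - 25)/(x**5 - 9*x**4 + 27*x**3 - 51*x**2 + 92*x - 60)) dx.
Step 4. Decompose ∫((6*x**4 - 21*x**3 + 23*x**2 - 103*x - 25)/(x**5 - 9*x**4 + 27*x**3 - 51*x**2 + 92*x - 60)) dx by partial fractions, (6*x**4 - 21*x**3 + 23*x**2 - 103*x - 25)/(x**5 - 9*x**4 + 27*x**3 - 51*x**2 + 92*x - 60) = -1/(x**2 + 4) - 3/(x - 1) + 4/(x - 3) + 5/(x - 5): now 3*x**5/5 - 2*log(x) + ∫(5/(x - 5)) dx + ∫(4/(x - 3)) dx + ∫(-3/(x - 1)) dx + ∫(-1/(x**2 + 4)) dx.
Step 5. Evaluate the standard form [assuming x > 5]: now 3*x**5/5 - 2*log(x) + 5*log(x - 5) + ∫(4/(x - 3)) dx + ∫(-3/(x - 1)) dx + ∫(-1/(x**2 + 4)) dx.
Step 6. Evaluate the standard form [assuming x > 1]: now 3*x**5/5 - 2*log(x) + 5*log(x - 5) - 3*log(x - 1) + ∫(4/(x - 3)) dx + ∫(-1/(x**2 + 4)) dx.
Step 7. Evaluate the standard form [assuming x > 3]: now 3*x**5/5 - 2*log(x) + 5*log(x - 5) + 4*log(x - 3) - 3*log(x - 1) + ∫(-1/(x**2 + 4)) dx.
Step 8. Evaluate the standard form: now 3*x**5/5 - 2*log(x) + 5*log(x - 5) + 4*log(x - 3) - 3*log(x - 1) - atan(x/2)/2.
Answer: 3*x**5/5 - 2*log(x) + 5*log(x - 5) + 4*log(x - 3) - 3*log(x - 1) - atan(x/2)/2.
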